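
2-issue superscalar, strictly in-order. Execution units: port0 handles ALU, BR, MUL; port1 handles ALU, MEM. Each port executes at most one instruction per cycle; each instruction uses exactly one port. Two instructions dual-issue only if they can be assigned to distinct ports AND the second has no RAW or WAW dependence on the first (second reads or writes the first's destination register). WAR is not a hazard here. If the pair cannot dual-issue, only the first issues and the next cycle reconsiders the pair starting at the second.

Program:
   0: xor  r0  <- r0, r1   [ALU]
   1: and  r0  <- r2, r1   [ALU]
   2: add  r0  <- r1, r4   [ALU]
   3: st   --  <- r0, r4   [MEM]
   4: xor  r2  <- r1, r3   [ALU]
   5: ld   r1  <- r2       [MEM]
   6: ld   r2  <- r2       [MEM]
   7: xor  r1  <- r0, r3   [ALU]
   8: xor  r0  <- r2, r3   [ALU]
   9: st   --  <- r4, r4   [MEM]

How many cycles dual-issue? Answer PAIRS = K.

PAIRS = 3

  cy0 -> i0 (xor) WAW r0
  cy1 -> i1 (and) WAW r0
  cy2 -> i2 (add) RAW r0
  cy3 -> i3&i4 (st;xor) 2-wide
  cy4 -> i5 (ld) no-port MEM/MEM
  cy5 -> i6&i7 (ld;xor) 2-wide
  cy6 -> i8&i9 (xor;st) 2-wide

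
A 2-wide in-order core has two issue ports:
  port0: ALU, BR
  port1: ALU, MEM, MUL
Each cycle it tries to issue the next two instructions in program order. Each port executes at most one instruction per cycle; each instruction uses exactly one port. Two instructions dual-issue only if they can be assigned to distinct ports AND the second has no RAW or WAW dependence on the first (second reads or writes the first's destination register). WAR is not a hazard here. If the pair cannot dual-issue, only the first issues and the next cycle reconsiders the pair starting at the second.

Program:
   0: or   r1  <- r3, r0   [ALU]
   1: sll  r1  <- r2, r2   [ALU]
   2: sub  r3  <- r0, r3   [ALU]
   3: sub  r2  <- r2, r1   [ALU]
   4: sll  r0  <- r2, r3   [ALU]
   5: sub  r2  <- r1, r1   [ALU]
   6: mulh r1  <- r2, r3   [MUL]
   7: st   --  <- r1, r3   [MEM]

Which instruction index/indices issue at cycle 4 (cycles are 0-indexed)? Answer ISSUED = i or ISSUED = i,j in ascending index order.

[0] i0  or.ALU  -- WAW r1
[1] i1&i2  sll.ALU/sub.ALU  -- 2-wide
[2] i3  sub.ALU  -- RAW r2
[3] i4&i5  sll.ALU/sub.ALU  -- 2-wide
[4] i6  mulh.MUL  -- no-port MUL/MEM
[5] i7  st.MEM  -- tail

ISSUED = 6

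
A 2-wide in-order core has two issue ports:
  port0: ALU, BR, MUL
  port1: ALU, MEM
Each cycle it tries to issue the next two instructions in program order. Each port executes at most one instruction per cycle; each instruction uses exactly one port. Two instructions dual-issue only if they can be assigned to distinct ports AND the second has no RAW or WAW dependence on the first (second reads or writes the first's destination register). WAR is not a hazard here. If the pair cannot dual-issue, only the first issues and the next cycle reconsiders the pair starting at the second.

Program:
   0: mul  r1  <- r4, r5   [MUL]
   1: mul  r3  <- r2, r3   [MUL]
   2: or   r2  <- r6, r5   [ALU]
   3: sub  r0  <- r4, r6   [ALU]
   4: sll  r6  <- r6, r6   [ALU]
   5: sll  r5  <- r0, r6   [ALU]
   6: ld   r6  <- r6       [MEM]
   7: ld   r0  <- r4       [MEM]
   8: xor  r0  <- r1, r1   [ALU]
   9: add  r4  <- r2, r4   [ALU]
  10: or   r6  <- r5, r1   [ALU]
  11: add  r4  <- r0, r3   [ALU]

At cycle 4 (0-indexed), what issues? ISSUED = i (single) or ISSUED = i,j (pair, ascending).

#0 head=0: mul i0 no-port MUL/MUL
#1 head=1: mul;or i1&i2 pair
#2 head=3: sub;sll i3&i4 pair
#3 head=5: sll;ld i5&i6 pair
#4 head=7: ld i7 WAW r0
#5 head=8: xor;add i8&i9 pair
#6 head=10: or;add i10&i11 pair

ISSUED = 7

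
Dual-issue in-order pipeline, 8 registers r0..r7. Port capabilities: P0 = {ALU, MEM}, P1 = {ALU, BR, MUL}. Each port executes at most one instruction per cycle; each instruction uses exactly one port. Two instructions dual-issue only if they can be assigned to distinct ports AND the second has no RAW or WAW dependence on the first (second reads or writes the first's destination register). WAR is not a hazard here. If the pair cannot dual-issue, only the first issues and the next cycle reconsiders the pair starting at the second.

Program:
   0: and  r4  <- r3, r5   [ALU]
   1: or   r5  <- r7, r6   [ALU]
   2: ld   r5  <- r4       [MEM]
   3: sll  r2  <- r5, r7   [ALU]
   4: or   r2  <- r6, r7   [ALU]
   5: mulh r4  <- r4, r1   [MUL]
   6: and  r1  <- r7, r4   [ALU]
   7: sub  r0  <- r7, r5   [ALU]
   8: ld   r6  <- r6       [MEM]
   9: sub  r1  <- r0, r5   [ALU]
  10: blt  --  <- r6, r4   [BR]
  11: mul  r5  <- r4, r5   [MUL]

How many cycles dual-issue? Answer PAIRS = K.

PAIRS = 4

0. and.ALU+or.ALU @i0,i1  | 2-wide
1. ld.MEM @i2  | RAW r5
2. sll.ALU @i3  | WAW r2
3. or.ALU+mulh.MUL @i4,i5  | 2-wide
4. and.ALU+sub.ALU @i6,i7  | 2-wide
5. ld.MEM+sub.ALU @i8,i9  | 2-wide
6. blt.BR @i10  | no-port BR/MUL
7. mul.MUL @i11  | tail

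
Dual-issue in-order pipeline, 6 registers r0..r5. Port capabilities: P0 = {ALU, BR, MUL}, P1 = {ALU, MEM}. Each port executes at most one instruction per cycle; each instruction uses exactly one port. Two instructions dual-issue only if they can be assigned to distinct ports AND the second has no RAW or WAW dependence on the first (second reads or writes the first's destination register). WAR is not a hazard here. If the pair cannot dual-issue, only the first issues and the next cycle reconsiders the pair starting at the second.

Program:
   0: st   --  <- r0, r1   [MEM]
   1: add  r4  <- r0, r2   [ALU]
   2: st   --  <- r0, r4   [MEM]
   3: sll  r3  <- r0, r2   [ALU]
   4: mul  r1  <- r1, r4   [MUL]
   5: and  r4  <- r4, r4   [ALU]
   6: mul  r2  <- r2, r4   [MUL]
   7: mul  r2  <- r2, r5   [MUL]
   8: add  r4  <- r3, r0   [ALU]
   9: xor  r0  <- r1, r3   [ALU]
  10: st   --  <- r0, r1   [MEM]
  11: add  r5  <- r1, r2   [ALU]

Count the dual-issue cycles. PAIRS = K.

  cy0 -> i0/i1 (st.MEM add.ALU) pair
  cy1 -> i2/i3 (st.MEM sll.ALU) pair
  cy2 -> i4/i5 (mul.MUL and.ALU) pair
  cy3 -> i6 (mul.MUL) no-port MUL/MUL
  cy4 -> i7/i8 (mul.MUL add.ALU) pair
  cy5 -> i9 (xor.ALU) RAW r0
  cy6 -> i10/i11 (st.MEM add.ALU) pair

PAIRS = 5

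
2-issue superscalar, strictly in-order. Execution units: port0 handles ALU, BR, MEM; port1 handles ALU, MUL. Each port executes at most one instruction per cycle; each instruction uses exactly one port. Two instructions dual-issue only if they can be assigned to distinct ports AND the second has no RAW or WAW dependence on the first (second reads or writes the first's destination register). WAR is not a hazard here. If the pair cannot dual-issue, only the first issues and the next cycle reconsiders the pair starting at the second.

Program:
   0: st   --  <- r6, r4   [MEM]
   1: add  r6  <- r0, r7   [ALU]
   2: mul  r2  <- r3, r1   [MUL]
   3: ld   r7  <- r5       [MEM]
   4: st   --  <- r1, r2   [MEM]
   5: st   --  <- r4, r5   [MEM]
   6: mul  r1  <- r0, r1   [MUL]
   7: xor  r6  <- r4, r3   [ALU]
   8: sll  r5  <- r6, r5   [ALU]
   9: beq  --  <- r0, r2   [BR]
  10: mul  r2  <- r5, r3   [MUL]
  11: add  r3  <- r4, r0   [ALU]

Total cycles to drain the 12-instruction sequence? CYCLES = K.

CYCLES = 7

0. st.MEM+add.ALU @i0,i1  | dual
1. mul.MUL+ld.MEM @i2,i3  | dual
2. st.MEM @i4  | no-port MEM/MEM
3. st.MEM+mul.MUL @i5,i6  | dual
4. xor.ALU @i7  | RAW r6
5. sll.ALU+beq.BR @i8,i9  | dual
6. mul.MUL+add.ALU @i10,i11  | dual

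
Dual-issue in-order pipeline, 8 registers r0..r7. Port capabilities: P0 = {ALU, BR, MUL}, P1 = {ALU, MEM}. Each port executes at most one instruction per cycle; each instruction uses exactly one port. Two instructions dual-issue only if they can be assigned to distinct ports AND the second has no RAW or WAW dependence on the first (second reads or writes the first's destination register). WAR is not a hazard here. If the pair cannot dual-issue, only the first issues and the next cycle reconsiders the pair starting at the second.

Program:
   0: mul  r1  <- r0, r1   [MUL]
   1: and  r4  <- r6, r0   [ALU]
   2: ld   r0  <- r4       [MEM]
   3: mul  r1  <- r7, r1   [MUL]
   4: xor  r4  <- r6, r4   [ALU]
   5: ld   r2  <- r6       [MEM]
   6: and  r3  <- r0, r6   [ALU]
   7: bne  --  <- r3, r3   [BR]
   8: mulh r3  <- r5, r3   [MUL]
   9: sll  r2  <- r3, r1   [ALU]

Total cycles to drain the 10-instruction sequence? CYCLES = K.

CYCLES = 7

t=0 i0,i1:mul.MUL;and.ALU ; 2-wide
t=1 i2,i3:ld.MEM;mul.MUL ; 2-wide
t=2 i4,i5:xor.ALU;ld.MEM ; 2-wide
t=3 i6:and.ALU ; RAW r3
t=4 i7:bne.BR ; no-port BR/MUL
t=5 i8:mulh.MUL ; RAW r3
t=6 i9:sll.ALU ; tail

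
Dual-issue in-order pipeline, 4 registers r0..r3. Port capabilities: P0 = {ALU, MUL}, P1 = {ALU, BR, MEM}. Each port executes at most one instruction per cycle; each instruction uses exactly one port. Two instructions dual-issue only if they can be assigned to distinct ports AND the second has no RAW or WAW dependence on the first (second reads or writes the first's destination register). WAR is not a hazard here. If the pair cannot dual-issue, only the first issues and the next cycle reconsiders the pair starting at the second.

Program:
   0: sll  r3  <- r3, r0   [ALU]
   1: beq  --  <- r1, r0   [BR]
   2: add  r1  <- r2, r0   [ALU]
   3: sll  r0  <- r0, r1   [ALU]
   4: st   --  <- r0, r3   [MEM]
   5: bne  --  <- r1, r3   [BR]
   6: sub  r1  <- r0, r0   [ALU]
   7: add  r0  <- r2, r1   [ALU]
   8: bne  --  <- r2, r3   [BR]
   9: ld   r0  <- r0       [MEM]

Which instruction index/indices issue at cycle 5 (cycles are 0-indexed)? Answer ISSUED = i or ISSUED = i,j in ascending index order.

#0 head=0: sll+beq i0,i1 pair
#1 head=2: add i2 RAW r1
#2 head=3: sll i3 RAW r0
#3 head=4: st i4 no-port MEM/BR
#4 head=5: bne+sub i5,i6 pair
#5 head=7: add+bne i7,i8 pair
#6 head=9: ld i9 tail

ISSUED = 7,8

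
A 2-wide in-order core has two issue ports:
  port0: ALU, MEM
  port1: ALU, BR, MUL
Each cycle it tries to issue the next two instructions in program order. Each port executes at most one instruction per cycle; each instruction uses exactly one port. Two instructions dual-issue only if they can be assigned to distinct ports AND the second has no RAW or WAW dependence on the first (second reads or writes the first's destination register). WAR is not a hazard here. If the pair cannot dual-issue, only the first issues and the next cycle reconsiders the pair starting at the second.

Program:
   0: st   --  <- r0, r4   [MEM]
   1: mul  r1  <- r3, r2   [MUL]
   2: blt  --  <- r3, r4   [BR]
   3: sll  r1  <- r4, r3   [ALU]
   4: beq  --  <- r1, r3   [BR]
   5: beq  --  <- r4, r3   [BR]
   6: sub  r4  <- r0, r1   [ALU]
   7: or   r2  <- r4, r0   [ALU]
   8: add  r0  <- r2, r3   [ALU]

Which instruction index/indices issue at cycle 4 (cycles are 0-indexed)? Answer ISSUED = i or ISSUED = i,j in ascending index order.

ISSUED = 7

  cy0 -> i0&i1 (st+mul) 2-wide
  cy1 -> i2&i3 (blt+sll) 2-wide
  cy2 -> i4 (beq) no-port BR/BR
  cy3 -> i5&i6 (beq+sub) 2-wide
  cy4 -> i7 (or) RAW r2
  cy5 -> i8 (add) tail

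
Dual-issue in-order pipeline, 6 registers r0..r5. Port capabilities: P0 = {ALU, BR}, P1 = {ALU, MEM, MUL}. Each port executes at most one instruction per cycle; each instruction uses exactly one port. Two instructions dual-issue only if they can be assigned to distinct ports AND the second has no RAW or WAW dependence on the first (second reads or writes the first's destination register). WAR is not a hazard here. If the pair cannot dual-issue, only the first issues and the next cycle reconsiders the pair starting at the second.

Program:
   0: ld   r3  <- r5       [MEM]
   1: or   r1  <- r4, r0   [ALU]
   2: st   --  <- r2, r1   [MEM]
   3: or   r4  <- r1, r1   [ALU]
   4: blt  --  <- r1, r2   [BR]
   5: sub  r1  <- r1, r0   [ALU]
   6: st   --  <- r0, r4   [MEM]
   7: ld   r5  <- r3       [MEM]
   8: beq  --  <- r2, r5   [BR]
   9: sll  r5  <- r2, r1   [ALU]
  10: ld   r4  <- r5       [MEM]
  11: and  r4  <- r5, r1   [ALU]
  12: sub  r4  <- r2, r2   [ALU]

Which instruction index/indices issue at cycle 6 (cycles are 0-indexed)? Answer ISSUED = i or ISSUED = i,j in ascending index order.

ISSUED = 10

#0 head=0: ld.MEM+or.ALU i0&i1 pair
#1 head=2: st.MEM+or.ALU i2&i3 pair
#2 head=4: blt.BR+sub.ALU i4&i5 pair
#3 head=6: st.MEM i6 no-port MEM/MEM
#4 head=7: ld.MEM i7 RAW r5
#5 head=8: beq.BR+sll.ALU i8&i9 pair
#6 head=10: ld.MEM i10 WAW r4
#7 head=11: and.ALU i11 WAW r4
#8 head=12: sub.ALU i12 tail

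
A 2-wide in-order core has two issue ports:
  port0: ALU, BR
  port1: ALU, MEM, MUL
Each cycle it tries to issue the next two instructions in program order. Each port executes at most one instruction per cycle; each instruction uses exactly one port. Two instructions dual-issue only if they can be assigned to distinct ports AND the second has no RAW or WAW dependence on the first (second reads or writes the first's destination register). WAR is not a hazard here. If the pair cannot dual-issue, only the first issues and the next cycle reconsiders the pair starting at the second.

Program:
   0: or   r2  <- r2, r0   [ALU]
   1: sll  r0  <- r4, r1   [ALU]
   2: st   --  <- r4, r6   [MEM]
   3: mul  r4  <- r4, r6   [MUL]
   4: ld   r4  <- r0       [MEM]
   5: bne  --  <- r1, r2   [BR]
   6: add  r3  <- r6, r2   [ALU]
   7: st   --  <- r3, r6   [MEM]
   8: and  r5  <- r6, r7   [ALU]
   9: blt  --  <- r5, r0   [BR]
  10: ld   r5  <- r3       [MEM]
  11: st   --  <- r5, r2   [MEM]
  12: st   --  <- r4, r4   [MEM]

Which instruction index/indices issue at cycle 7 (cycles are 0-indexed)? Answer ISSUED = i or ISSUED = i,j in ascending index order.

ISSUED = 11

[0] i0,i1  or sll  -- dual
[1] i2  st  -- no-port MEM/MUL
[2] i3  mul  -- no-port MUL/MEM
[3] i4,i5  ld bne  -- dual
[4] i6  add  -- RAW r3
[5] i7,i8  st and  -- dual
[6] i9,i10  blt ld  -- dual
[7] i11  st  -- no-port MEM/MEM
[8] i12  st  -- tail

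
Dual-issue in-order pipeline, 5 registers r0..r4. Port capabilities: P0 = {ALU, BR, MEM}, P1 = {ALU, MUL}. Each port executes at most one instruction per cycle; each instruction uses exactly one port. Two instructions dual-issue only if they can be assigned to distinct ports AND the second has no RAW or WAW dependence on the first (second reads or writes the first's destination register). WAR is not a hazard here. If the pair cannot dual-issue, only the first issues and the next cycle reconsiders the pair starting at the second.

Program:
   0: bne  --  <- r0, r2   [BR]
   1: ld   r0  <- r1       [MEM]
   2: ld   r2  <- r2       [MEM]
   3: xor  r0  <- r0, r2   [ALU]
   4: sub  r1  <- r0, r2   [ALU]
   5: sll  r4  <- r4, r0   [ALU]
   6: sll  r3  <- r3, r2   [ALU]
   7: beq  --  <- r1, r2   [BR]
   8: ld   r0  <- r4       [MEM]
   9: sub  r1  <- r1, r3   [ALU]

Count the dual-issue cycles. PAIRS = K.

t=0 i0:bne ; no-port BR/MEM
t=1 i1:ld ; no-port MEM/MEM
t=2 i2:ld ; RAW r2
t=3 i3:xor ; RAW r0
t=4 i4&i5:sub+sll ; pair
t=5 i6&i7:sll+beq ; pair
t=6 i8&i9:ld+sub ; pair

PAIRS = 3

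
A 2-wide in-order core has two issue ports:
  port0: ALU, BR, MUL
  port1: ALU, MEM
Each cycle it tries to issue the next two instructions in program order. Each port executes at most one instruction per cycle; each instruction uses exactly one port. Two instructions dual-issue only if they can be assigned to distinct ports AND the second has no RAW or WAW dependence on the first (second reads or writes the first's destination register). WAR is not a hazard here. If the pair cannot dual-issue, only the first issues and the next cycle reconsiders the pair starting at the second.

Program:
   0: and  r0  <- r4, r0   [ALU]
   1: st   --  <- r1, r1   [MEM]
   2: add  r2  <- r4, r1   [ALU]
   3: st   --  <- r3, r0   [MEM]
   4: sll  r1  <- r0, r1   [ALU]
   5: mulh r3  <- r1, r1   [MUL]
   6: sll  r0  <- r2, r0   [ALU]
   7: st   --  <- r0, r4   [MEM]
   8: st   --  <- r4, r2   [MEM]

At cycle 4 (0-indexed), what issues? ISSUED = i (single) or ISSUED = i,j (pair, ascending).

[0] i0&i1  and+st  -- 2-wide
[1] i2&i3  add+st  -- 2-wide
[2] i4  sll  -- RAW r1
[3] i5&i6  mulh+sll  -- 2-wide
[4] i7  st  -- no-port MEM/MEM
[5] i8  st  -- tail

ISSUED = 7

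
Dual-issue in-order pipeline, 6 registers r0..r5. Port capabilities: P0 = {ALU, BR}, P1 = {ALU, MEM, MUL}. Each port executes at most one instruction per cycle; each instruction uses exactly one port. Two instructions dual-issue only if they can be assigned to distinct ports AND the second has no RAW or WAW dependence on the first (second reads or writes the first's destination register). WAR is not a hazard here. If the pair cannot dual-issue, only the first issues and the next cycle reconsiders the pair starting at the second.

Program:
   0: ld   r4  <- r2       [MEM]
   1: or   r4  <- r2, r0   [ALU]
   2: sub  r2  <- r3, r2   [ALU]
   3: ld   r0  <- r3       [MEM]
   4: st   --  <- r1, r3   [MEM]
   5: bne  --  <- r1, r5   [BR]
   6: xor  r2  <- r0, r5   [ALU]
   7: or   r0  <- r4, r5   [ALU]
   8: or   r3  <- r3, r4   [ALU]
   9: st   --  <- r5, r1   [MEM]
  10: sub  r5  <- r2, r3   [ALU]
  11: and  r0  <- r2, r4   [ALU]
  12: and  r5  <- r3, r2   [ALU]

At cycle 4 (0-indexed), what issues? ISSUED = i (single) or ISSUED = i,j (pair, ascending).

ISSUED = 6,7

[0] i0  ld  -- WAW r4
[1] i1/i2  or;sub  -- dual
[2] i3  ld  -- no-port MEM/MEM
[3] i4/i5  st;bne  -- dual
[4] i6/i7  xor;or  -- dual
[5] i8/i9  or;st  -- dual
[6] i10/i11  sub;and  -- dual
[7] i12  and  -- tail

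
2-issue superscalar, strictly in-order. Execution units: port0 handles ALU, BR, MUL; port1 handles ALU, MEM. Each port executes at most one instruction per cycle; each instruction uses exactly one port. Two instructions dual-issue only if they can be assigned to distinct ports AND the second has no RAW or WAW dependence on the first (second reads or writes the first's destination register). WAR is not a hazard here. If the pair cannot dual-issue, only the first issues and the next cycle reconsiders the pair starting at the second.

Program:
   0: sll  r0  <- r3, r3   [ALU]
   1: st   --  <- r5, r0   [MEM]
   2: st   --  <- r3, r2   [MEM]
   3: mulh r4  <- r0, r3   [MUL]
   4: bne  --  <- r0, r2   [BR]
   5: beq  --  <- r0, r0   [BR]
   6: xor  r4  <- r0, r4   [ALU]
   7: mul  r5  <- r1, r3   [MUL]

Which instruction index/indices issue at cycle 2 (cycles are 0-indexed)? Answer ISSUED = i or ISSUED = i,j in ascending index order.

0. sll @i0  | RAW r0
1. st @i1  | no-port MEM/MEM
2. st/mulh @i2,i3  | pair
3. bne @i4  | no-port BR/BR
4. beq/xor @i5,i6  | pair
5. mul @i7  | tail

ISSUED = 2,3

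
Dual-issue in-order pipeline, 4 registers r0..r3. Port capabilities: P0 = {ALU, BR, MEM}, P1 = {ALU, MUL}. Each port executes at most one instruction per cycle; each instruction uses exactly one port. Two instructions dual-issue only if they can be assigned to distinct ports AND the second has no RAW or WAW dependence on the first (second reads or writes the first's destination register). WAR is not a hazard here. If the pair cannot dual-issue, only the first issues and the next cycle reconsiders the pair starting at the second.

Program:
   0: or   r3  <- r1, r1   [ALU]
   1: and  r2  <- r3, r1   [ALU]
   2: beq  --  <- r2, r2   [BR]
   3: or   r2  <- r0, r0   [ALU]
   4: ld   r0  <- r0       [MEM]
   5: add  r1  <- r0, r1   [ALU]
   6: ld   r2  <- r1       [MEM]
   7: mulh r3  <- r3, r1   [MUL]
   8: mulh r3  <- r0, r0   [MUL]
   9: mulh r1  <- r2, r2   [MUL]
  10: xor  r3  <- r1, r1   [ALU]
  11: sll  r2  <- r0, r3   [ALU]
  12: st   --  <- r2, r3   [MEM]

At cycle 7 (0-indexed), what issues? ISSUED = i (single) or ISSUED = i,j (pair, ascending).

#0 head=0: or.ALU i0 RAW r3
#1 head=1: and.ALU i1 RAW r2
#2 head=2: beq.BR;or.ALU i2+i3 pair
#3 head=4: ld.MEM i4 RAW r0
#4 head=5: add.ALU i5 RAW r1
#5 head=6: ld.MEM;mulh.MUL i6+i7 pair
#6 head=8: mulh.MUL i8 no-port MUL/MUL
#7 head=9: mulh.MUL i9 RAW r1
#8 head=10: xor.ALU i10 RAW r3
#9 head=11: sll.ALU i11 RAW r2
#10 head=12: st.MEM i12 tail

ISSUED = 9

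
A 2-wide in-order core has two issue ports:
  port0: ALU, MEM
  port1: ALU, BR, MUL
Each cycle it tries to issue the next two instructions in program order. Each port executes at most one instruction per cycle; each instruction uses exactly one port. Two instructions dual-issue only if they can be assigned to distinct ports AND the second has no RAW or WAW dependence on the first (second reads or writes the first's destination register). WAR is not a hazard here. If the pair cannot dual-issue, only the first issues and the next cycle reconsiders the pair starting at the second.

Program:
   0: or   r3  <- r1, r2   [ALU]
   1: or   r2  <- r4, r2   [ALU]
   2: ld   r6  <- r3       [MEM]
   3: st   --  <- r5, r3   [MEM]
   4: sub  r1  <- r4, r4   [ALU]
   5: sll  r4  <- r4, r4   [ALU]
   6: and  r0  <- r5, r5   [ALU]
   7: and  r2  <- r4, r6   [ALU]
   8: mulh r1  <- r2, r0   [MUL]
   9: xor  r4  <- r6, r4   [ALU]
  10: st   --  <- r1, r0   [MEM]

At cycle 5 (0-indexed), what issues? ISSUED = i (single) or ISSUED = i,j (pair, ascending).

t=0 i0,i1:or/or ; dual
t=1 i2:ld ; no-port MEM/MEM
t=2 i3,i4:st/sub ; dual
t=3 i5,i6:sll/and ; dual
t=4 i7:and ; RAW r2
t=5 i8,i9:mulh/xor ; dual
t=6 i10:st ; tail

ISSUED = 8,9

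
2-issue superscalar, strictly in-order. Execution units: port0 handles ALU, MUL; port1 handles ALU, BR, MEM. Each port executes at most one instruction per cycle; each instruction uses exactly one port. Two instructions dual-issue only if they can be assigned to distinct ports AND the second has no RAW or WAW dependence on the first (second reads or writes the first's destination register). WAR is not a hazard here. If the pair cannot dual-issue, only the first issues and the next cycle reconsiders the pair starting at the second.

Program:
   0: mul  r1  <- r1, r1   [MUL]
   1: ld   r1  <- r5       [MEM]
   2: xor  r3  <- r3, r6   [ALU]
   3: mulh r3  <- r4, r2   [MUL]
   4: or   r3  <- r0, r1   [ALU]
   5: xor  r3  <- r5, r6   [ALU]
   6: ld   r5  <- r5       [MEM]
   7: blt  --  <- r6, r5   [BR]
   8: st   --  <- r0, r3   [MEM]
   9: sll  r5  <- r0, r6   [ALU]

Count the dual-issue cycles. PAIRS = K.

t=0 i0:mul ; WAW r1
t=1 i1/i2:ld/xor ; dual
t=2 i3:mulh ; WAW r3
t=3 i4:or ; WAW r3
t=4 i5/i6:xor/ld ; dual
t=5 i7:blt ; no-port BR/MEM
t=6 i8/i9:st/sll ; dual

PAIRS = 3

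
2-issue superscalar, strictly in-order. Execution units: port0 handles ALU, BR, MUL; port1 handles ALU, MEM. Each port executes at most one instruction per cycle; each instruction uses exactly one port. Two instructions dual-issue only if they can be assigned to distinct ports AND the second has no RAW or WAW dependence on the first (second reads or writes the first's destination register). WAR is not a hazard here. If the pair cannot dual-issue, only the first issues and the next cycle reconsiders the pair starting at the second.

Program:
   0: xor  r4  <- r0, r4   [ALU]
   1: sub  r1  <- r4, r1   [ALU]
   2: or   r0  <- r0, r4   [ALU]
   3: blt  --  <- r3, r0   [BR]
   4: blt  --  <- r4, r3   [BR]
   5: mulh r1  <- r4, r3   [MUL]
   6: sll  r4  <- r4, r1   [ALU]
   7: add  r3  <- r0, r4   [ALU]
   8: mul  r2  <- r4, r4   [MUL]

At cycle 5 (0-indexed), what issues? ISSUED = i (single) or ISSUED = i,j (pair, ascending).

ISSUED = 6

[0] i0  xor  -- RAW r4
[1] i1,i2  sub+or  -- pair
[2] i3  blt  -- no-port BR/BR
[3] i4  blt  -- no-port BR/MUL
[4] i5  mulh  -- RAW r1
[5] i6  sll  -- RAW r4
[6] i7,i8  add+mul  -- pair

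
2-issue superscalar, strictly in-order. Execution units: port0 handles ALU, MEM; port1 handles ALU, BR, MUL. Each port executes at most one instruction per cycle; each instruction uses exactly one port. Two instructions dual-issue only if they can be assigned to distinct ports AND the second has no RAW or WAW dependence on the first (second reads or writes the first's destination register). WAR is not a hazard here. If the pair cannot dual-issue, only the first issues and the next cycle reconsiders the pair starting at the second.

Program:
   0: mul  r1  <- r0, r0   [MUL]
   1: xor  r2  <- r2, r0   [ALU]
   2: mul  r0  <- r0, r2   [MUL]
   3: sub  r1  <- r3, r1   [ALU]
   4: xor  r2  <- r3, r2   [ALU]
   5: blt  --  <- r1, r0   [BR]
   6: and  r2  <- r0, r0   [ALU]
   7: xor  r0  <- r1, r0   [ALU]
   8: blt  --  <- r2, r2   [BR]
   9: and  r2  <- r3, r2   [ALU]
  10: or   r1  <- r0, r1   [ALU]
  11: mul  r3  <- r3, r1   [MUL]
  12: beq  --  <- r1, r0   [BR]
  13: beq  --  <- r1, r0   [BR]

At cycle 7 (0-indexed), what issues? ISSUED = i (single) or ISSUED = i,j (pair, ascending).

ISSUED = 12

#0 head=0: mul.MUL xor.ALU i0&i1 pair
#1 head=2: mul.MUL sub.ALU i2&i3 pair
#2 head=4: xor.ALU blt.BR i4&i5 pair
#3 head=6: and.ALU xor.ALU i6&i7 pair
#4 head=8: blt.BR and.ALU i8&i9 pair
#5 head=10: or.ALU i10 RAW r1
#6 head=11: mul.MUL i11 no-port MUL/BR
#7 head=12: beq.BR i12 no-port BR/BR
#8 head=13: beq.BR i13 tail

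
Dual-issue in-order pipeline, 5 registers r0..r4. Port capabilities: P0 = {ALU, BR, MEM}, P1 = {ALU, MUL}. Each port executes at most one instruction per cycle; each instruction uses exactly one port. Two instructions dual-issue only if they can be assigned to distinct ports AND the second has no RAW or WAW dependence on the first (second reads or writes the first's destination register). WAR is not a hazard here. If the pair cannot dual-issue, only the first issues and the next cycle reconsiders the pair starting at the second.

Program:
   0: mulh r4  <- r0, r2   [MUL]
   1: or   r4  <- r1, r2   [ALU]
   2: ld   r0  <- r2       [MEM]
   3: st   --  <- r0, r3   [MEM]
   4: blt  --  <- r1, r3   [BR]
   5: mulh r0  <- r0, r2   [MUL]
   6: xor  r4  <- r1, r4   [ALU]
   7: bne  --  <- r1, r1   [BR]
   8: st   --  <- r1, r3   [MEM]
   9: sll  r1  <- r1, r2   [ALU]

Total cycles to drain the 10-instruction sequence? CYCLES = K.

  cy0 -> i0 (mulh) WAW r4
  cy1 -> i1,i2 (or;ld) 2-wide
  cy2 -> i3 (st) no-port MEM/BR
  cy3 -> i4,i5 (blt;mulh) 2-wide
  cy4 -> i6,i7 (xor;bne) 2-wide
  cy5 -> i8,i9 (st;sll) 2-wide

CYCLES = 6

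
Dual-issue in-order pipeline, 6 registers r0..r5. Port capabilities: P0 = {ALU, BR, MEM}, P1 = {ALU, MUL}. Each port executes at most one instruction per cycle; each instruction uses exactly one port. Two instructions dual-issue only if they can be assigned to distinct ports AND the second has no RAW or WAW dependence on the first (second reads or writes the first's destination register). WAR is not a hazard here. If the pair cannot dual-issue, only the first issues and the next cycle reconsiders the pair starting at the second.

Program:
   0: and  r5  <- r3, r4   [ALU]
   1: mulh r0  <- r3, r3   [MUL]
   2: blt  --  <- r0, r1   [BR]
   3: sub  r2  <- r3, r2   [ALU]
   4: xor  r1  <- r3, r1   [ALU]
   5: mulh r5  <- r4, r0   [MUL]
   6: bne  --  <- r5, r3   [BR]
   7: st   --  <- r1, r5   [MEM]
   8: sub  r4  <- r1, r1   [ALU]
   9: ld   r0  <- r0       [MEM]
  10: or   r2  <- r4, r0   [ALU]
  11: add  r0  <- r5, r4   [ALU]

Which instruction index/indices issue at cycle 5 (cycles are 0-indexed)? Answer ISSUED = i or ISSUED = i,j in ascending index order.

0. and+mulh @i0+i1  | dual
1. blt+sub @i2+i3  | dual
2. xor+mulh @i4+i5  | dual
3. bne @i6  | no-port BR/MEM
4. st+sub @i7+i8  | dual
5. ld @i9  | RAW r0
6. or+add @i10+i11  | dual

ISSUED = 9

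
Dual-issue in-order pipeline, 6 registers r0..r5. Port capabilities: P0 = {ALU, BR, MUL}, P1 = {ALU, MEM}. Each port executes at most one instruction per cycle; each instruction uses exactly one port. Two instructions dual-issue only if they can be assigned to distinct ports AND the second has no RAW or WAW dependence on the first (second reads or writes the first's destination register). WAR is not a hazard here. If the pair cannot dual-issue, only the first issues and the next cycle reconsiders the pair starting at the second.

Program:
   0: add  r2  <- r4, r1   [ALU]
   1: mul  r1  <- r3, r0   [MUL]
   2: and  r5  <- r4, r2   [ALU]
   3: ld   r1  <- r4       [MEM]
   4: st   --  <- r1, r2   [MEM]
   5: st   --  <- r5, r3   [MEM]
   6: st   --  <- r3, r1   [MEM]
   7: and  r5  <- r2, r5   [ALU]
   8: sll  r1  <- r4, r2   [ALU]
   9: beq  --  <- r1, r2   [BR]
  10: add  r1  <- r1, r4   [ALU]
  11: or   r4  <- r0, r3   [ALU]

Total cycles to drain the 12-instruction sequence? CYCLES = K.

CYCLES = 8

t=0 i0/i1:add+mul ; dual
t=1 i2/i3:and+ld ; dual
t=2 i4:st ; no-port MEM/MEM
t=3 i5:st ; no-port MEM/MEM
t=4 i6/i7:st+and ; dual
t=5 i8:sll ; RAW r1
t=6 i9/i10:beq+add ; dual
t=7 i11:or ; tail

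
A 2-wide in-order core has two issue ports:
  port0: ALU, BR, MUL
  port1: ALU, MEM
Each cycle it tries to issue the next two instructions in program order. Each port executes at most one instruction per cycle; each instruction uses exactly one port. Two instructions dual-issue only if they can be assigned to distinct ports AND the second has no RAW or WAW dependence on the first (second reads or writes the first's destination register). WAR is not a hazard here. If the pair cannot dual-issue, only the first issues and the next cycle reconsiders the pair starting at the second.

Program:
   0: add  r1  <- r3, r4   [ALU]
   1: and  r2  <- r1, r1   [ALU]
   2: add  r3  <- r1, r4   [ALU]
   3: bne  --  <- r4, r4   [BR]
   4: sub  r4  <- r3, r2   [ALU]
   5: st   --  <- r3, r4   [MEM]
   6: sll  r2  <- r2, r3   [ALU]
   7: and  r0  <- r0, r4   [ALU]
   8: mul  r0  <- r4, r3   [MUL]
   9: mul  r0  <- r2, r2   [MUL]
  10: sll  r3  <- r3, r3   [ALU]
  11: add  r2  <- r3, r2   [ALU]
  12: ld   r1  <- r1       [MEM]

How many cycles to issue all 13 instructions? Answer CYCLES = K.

CYCLES = 8

#0 head=0: add i0 RAW r1
#1 head=1: and add i1&i2 dual
#2 head=3: bne sub i3&i4 dual
#3 head=5: st sll i5&i6 dual
#4 head=7: and i7 WAW r0
#5 head=8: mul i8 no-port MUL/MUL
#6 head=9: mul sll i9&i10 dual
#7 head=11: add ld i11&i12 dual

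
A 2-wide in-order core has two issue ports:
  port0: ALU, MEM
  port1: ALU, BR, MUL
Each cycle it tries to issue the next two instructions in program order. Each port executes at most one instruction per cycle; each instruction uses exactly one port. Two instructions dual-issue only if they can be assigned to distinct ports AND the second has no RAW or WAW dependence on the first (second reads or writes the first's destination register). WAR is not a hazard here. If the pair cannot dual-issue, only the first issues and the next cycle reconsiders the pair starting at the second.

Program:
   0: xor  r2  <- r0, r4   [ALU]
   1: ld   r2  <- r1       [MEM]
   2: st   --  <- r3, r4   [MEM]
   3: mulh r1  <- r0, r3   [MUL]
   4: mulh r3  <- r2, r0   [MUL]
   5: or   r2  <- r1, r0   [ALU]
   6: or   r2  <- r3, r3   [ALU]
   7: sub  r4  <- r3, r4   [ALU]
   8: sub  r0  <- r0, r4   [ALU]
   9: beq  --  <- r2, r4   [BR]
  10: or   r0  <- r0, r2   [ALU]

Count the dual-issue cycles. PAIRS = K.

0. xor.ALU @i0  | WAW r2
1. ld.MEM @i1  | no-port MEM/MEM
2. st.MEM mulh.MUL @i2&i3  | 2-wide
3. mulh.MUL or.ALU @i4&i5  | 2-wide
4. or.ALU sub.ALU @i6&i7  | 2-wide
5. sub.ALU beq.BR @i8&i9  | 2-wide
6. or.ALU @i10  | tail

PAIRS = 4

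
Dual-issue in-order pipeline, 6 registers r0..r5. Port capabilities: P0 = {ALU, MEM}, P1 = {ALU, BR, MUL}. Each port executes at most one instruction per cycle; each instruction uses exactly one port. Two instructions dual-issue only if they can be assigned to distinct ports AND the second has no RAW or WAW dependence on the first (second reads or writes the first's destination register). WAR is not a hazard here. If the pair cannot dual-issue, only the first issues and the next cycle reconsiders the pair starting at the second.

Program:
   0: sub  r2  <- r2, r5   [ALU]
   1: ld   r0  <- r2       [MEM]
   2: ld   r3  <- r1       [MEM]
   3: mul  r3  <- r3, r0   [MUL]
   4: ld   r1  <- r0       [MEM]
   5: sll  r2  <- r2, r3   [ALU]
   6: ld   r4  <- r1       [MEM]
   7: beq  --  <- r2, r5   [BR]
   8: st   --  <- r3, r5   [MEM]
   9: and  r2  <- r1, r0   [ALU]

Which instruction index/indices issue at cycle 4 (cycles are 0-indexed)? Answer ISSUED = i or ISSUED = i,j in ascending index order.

ISSUED = 5,6

c0: i0 sub.ALU  RAW r2
c1: i1 ld.MEM  no-port MEM/MEM
c2: i2 ld.MEM  RAW+WAW r3
c3: i3,i4 mul.MUL;ld.MEM  2-wide
c4: i5,i6 sll.ALU;ld.MEM  2-wide
c5: i7,i8 beq.BR;st.MEM  2-wide
c6: i9 and.ALU  tail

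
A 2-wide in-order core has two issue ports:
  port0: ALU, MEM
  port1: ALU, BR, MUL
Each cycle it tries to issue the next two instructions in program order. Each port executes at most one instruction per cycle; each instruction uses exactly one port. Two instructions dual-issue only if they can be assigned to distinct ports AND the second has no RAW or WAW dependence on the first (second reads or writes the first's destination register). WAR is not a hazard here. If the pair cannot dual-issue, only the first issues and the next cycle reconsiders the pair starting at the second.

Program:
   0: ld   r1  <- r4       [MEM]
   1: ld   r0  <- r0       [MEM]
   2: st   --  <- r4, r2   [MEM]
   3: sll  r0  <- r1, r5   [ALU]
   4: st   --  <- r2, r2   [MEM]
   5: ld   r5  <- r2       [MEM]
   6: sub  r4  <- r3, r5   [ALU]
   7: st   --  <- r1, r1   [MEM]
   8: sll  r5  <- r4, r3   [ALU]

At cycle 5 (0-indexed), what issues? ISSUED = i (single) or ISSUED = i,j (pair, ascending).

ISSUED = 6,7

[0] i0  ld  -- no-port MEM/MEM
[1] i1  ld  -- no-port MEM/MEM
[2] i2+i3  st;sll  -- 2-wide
[3] i4  st  -- no-port MEM/MEM
[4] i5  ld  -- RAW r5
[5] i6+i7  sub;st  -- 2-wide
[6] i8  sll  -- tail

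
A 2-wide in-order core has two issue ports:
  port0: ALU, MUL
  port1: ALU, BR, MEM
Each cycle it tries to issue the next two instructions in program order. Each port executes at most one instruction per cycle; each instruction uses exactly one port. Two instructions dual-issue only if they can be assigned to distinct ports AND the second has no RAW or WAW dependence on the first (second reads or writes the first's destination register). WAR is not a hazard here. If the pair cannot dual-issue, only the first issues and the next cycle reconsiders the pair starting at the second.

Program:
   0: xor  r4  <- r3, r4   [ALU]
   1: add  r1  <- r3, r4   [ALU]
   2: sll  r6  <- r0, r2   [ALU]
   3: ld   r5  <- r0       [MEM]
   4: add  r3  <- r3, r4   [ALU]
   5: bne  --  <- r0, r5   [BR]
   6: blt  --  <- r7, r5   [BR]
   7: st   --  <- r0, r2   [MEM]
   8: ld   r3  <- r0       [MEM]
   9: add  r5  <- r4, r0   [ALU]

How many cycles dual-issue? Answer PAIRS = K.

PAIRS = 3

c0: i0 xor  RAW r4
c1: i1/i2 add/sll  pair
c2: i3/i4 ld/add  pair
c3: i5 bne  no-port BR/BR
c4: i6 blt  no-port BR/MEM
c5: i7 st  no-port MEM/MEM
c6: i8/i9 ld/add  pair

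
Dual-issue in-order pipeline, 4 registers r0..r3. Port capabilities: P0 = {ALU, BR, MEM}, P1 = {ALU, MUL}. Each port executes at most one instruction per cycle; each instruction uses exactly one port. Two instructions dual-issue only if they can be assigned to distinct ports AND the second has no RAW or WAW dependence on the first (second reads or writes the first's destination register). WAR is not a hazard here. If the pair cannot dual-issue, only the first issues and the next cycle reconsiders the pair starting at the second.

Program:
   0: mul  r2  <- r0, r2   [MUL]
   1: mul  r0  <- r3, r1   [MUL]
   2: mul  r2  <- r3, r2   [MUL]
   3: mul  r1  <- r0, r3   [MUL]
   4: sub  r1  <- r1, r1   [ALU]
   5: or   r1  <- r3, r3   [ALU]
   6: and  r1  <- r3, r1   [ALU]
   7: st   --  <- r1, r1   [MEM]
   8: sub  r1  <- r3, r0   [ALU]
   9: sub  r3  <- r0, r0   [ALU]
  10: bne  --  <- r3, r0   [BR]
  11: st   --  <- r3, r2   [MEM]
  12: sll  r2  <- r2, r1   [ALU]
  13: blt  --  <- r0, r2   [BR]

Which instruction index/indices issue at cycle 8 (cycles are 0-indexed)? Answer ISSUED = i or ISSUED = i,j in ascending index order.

ISSUED = 9

[0] i0  mul.MUL  -- no-port MUL/MUL
[1] i1  mul.MUL  -- no-port MUL/MUL
[2] i2  mul.MUL  -- no-port MUL/MUL
[3] i3  mul.MUL  -- RAW+WAW r1
[4] i4  sub.ALU  -- WAW r1
[5] i5  or.ALU  -- RAW+WAW r1
[6] i6  and.ALU  -- RAW r1
[7] i7+i8  st.MEM;sub.ALU  -- dual
[8] i9  sub.ALU  -- RAW r3
[9] i10  bne.BR  -- no-port BR/MEM
[10] i11+i12  st.MEM;sll.ALU  -- dual
[11] i13  blt.BR  -- tail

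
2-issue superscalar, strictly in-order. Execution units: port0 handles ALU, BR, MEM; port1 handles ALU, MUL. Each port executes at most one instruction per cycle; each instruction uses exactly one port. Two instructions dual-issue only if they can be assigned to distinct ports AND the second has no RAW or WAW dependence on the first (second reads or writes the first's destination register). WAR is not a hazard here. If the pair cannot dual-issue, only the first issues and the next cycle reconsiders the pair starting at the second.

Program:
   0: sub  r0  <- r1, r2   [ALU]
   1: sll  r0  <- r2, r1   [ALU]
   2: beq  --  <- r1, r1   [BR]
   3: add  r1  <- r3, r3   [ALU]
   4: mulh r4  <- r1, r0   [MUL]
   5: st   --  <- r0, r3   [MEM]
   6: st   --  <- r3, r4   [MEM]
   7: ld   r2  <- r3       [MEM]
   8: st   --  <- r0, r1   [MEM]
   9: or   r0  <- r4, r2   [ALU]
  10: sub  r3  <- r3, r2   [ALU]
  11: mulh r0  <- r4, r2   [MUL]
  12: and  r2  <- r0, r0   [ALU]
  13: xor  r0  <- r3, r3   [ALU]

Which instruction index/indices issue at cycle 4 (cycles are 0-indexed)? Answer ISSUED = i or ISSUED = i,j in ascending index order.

[0] i0  sub.ALU  -- WAW r0
[1] i1/i2  sll.ALU/beq.BR  -- pair
[2] i3  add.ALU  -- RAW r1
[3] i4/i5  mulh.MUL/st.MEM  -- pair
[4] i6  st.MEM  -- no-port MEM/MEM
[5] i7  ld.MEM  -- no-port MEM/MEM
[6] i8/i9  st.MEM/or.ALU  -- pair
[7] i10/i11  sub.ALU/mulh.MUL  -- pair
[8] i12/i13  and.ALU/xor.ALU  -- pair

ISSUED = 6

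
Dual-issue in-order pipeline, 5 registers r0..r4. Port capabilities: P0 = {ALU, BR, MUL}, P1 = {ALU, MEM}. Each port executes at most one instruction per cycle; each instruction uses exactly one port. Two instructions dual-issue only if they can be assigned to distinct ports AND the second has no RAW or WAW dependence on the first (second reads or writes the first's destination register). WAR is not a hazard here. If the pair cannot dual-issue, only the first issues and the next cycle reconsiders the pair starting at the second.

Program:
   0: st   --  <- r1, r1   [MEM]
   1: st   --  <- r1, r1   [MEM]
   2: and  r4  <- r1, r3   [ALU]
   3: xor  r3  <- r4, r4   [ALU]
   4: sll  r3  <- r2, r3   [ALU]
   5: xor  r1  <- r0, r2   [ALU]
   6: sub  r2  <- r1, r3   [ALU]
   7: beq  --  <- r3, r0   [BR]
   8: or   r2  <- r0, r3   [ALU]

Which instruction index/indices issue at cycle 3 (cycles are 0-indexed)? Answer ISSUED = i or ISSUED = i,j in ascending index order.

t=0 i0:st.MEM ; no-port MEM/MEM
t=1 i1,i2:st.MEM+and.ALU ; 2-wide
t=2 i3:xor.ALU ; RAW+WAW r3
t=3 i4,i5:sll.ALU+xor.ALU ; 2-wide
t=4 i6,i7:sub.ALU+beq.BR ; 2-wide
t=5 i8:or.ALU ; tail

ISSUED = 4,5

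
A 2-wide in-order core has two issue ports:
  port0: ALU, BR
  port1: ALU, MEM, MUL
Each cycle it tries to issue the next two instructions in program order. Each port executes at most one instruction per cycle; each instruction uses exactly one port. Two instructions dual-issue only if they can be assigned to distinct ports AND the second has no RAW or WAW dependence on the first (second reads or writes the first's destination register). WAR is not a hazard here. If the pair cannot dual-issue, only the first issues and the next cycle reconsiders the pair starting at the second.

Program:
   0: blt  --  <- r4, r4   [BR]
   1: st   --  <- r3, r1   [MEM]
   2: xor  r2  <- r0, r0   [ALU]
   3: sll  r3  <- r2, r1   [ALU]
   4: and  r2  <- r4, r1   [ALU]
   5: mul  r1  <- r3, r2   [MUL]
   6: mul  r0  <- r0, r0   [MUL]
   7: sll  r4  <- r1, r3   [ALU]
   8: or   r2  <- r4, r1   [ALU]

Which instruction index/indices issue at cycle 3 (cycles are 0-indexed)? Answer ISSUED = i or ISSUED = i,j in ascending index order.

ISSUED = 5

  cy0 -> i0,i1 (blt/st) pair
  cy1 -> i2 (xor) RAW r2
  cy2 -> i3,i4 (sll/and) pair
  cy3 -> i5 (mul) no-port MUL/MUL
  cy4 -> i6,i7 (mul/sll) pair
  cy5 -> i8 (or) tail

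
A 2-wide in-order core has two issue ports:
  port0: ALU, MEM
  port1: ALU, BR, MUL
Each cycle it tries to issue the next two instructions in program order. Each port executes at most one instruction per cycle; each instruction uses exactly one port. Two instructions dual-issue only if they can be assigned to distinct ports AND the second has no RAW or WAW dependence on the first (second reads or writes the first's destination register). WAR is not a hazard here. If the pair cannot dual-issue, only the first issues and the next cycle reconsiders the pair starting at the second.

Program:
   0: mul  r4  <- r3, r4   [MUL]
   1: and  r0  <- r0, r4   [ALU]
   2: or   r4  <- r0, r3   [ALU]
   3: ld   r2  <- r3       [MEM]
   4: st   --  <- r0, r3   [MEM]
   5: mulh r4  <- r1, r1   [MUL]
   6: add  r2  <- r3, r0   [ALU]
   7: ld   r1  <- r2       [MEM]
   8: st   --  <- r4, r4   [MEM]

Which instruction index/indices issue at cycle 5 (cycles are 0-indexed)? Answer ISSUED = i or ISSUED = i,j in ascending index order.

ISSUED = 7

c0: i0 mul  RAW r4
c1: i1 and  RAW r0
c2: i2/i3 or ld  2-wide
c3: i4/i5 st mulh  2-wide
c4: i6 add  RAW r2
c5: i7 ld  no-port MEM/MEM
c6: i8 st  tail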